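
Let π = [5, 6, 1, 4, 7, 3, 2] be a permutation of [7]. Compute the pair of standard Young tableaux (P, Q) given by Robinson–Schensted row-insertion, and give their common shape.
P = [1, 2, 7] / [3, 6] / [4] / [5];  Q = [1, 2, 5] / [3, 4] / [6] / [7];  common shape = (3, 2, 1, 1)

Row-insert the values π_1, π_2, … into P one at a time, bumping the leftmost entry strictly greater than the inserted value down to the next row. The recording tableau Q records, in position (i, j), the step at which that cell was added to P.
  Insert 5 (step 1): P = [5];  Q = [1]
  Insert 6 (step 2): P = [5, 6];  Q = [1, 2]
  Insert 1 (step 3): P = [1, 6] / [5];  Q = [1, 2] / [3]
  Insert 4 (step 4): P = [1, 4] / [5, 6];  Q = [1, 2] / [3, 4]
  Insert 7 (step 5): P = [1, 4, 7] / [5, 6];  Q = [1, 2, 5] / [3, 4]
  Insert 3 (step 6): P = [1, 3, 7] / [4, 6] / [5];  Q = [1, 2, 5] / [3, 4] / [6]
  Insert 2 (step 7): P = [1, 2, 7] / [3, 6] / [4] / [5];  Q = [1, 2, 5] / [3, 4] / [6] / [7]
Final shape: (3, 2, 1, 1).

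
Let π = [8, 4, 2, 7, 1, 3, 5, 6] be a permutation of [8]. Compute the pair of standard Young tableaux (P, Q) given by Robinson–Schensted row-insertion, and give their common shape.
P = [1, 3, 5, 6] / [2, 7] / [4] / [8];  Q = [1, 4, 7, 8] / [2, 6] / [3] / [5];  common shape = (4, 2, 1, 1)

Row-insert the values π_1, π_2, … into P one at a time, bumping the leftmost entry strictly greater than the inserted value down to the next row. The recording tableau Q records, in position (i, j), the step at which that cell was added to P.
  Insert 8 (step 1): P = [8];  Q = [1]
  Insert 4 (step 2): P = [4] / [8];  Q = [1] / [2]
  Insert 2 (step 3): P = [2] / [4] / [8];  Q = [1] / [2] / [3]
  Insert 7 (step 4): P = [2, 7] / [4] / [8];  Q = [1, 4] / [2] / [3]
  Insert 1 (step 5): P = [1, 7] / [2] / [4] / [8];  Q = [1, 4] / [2] / [3] / [5]
  Insert 3 (step 6): P = [1, 3] / [2, 7] / [4] / [8];  Q = [1, 4] / [2, 6] / [3] / [5]
  Insert 5 (step 7): P = [1, 3, 5] / [2, 7] / [4] / [8];  Q = [1, 4, 7] / [2, 6] / [3] / [5]
  Insert 6 (step 8): P = [1, 3, 5, 6] / [2, 7] / [4] / [8];  Q = [1, 4, 7, 8] / [2, 6] / [3] / [5]
Final shape: (4, 2, 1, 1).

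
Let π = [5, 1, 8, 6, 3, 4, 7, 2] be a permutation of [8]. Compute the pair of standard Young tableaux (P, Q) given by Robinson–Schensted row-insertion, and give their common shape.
P = [1, 2, 4, 7] / [3, 6] / [5] / [8];  Q = [1, 3, 6, 7] / [2, 4] / [5] / [8];  common shape = (4, 2, 1, 1)

Row-insert the values π_1, π_2, … into P one at a time, bumping the leftmost entry strictly greater than the inserted value down to the next row. The recording tableau Q records, in position (i, j), the step at which that cell was added to P.
  Insert 5 (step 1): P = [5];  Q = [1]
  Insert 1 (step 2): P = [1] / [5];  Q = [1] / [2]
  Insert 8 (step 3): P = [1, 8] / [5];  Q = [1, 3] / [2]
  Insert 6 (step 4): P = [1, 6] / [5, 8];  Q = [1, 3] / [2, 4]
  Insert 3 (step 5): P = [1, 3] / [5, 6] / [8];  Q = [1, 3] / [2, 4] / [5]
  Insert 4 (step 6): P = [1, 3, 4] / [5, 6] / [8];  Q = [1, 3, 6] / [2, 4] / [5]
  Insert 7 (step 7): P = [1, 3, 4, 7] / [5, 6] / [8];  Q = [1, 3, 6, 7] / [2, 4] / [5]
  Insert 2 (step 8): P = [1, 2, 4, 7] / [3, 6] / [5] / [8];  Q = [1, 3, 6, 7] / [2, 4] / [5] / [8]
Final shape: (4, 2, 1, 1).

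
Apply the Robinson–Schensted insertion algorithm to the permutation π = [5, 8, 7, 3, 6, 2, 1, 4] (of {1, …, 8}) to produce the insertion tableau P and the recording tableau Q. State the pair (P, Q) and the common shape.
P = [1, 4] / [2, 6] / [3, 7] / [5] / [8];  Q = [1, 2] / [3, 5] / [4, 8] / [6] / [7];  common shape = (2, 2, 2, 1, 1)

Row-insert the values π_1, π_2, … into P one at a time, bumping the leftmost entry strictly greater than the inserted value down to the next row. The recording tableau Q records, in position (i, j), the step at which that cell was added to P.
  Insert 5 (step 1): P = [5];  Q = [1]
  Insert 8 (step 2): P = [5, 8];  Q = [1, 2]
  Insert 7 (step 3): P = [5, 7] / [8];  Q = [1, 2] / [3]
  Insert 3 (step 4): P = [3, 7] / [5] / [8];  Q = [1, 2] / [3] / [4]
  Insert 6 (step 5): P = [3, 6] / [5, 7] / [8];  Q = [1, 2] / [3, 5] / [4]
  Insert 2 (step 6): P = [2, 6] / [3, 7] / [5] / [8];  Q = [1, 2] / [3, 5] / [4] / [6]
  Insert 1 (step 7): P = [1, 6] / [2, 7] / [3] / [5] / [8];  Q = [1, 2] / [3, 5] / [4] / [6] / [7]
  Insert 4 (step 8): P = [1, 4] / [2, 6] / [3, 7] / [5] / [8];  Q = [1, 2] / [3, 5] / [4, 8] / [6] / [7]
Final shape: (2, 2, 2, 1, 1).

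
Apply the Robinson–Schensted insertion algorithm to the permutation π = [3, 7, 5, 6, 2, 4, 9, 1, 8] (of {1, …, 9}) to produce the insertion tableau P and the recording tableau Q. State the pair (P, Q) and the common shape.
P = [1, 4, 6, 8] / [2, 5, 9] / [3] / [7];  Q = [1, 2, 4, 7] / [3, 6, 9] / [5] / [8];  common shape = (4, 3, 1, 1)

Row-insert the values π_1, π_2, … into P one at a time, bumping the leftmost entry strictly greater than the inserted value down to the next row. The recording tableau Q records, in position (i, j), the step at which that cell was added to P.
  Insert 3 (step 1): P = [3];  Q = [1]
  Insert 7 (step 2): P = [3, 7];  Q = [1, 2]
  Insert 5 (step 3): P = [3, 5] / [7];  Q = [1, 2] / [3]
  Insert 6 (step 4): P = [3, 5, 6] / [7];  Q = [1, 2, 4] / [3]
  Insert 2 (step 5): P = [2, 5, 6] / [3] / [7];  Q = [1, 2, 4] / [3] / [5]
  Insert 4 (step 6): P = [2, 4, 6] / [3, 5] / [7];  Q = [1, 2, 4] / [3, 6] / [5]
  Insert 9 (step 7): P = [2, 4, 6, 9] / [3, 5] / [7];  Q = [1, 2, 4, 7] / [3, 6] / [5]
  Insert 1 (step 8): P = [1, 4, 6, 9] / [2, 5] / [3] / [7];  Q = [1, 2, 4, 7] / [3, 6] / [5] / [8]
  Insert 8 (step 9): P = [1, 4, 6, 8] / [2, 5, 9] / [3] / [7];  Q = [1, 2, 4, 7] / [3, 6, 9] / [5] / [8]
Final shape: (4, 3, 1, 1).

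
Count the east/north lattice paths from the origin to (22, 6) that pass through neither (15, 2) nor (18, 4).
Number of paths = 242535

Inclusion–exclusion. Total paths: C(28, 22) = 376740. Through P₁: C(17, 15)·C(11, 7) = 44880. Through P₂: C(22, 18)·C(6, 4) = 109725. Since P₁ is strictly southwest of P₂, a monotone path through both must visit P₁ then P₂; paths through both = C(17, 15)·C(5, 3)·C(6, 4) = 20400. Avoid both = 376740 − 44880 − 109725 + 20400 = 242535.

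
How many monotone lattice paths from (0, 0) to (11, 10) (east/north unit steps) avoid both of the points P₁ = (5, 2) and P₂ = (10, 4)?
Number of paths = 285733

Inclusion–exclusion. Total paths: C(21, 11) = 352716. Through P₁: C(7, 5)·C(14, 6) = 63063. Through P₂: C(14, 10)·C(7, 1) = 7007. Since P₁ is strictly southwest of P₂, a monotone path through both must visit P₁ then P₂; paths through both = C(7, 5)·C(7, 5)·C(7, 1) = 3087. Avoid both = 352716 − 63063 − 7007 + 3087 = 285733.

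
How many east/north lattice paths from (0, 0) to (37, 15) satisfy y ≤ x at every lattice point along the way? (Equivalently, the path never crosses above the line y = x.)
Number of paths = 2712415061720

By the reflection principle (André's argument), the number of monotone paths to (37, 15) with n ≤ m that never go above y = x is C(52, 37) − C(52, 38) = 4481381406320 − 1768966344600 = 2712415061720.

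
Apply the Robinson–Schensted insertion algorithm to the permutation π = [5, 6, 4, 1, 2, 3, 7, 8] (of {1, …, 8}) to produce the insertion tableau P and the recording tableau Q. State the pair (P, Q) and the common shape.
P = [1, 2, 3, 7, 8] / [4, 6] / [5];  Q = [1, 2, 6, 7, 8] / [3, 5] / [4];  common shape = (5, 2, 1)

Row-insert the values π_1, π_2, … into P one at a time, bumping the leftmost entry strictly greater than the inserted value down to the next row. The recording tableau Q records, in position (i, j), the step at which that cell was added to P.
  Insert 5 (step 1): P = [5];  Q = [1]
  Insert 6 (step 2): P = [5, 6];  Q = [1, 2]
  Insert 4 (step 3): P = [4, 6] / [5];  Q = [1, 2] / [3]
  Insert 1 (step 4): P = [1, 6] / [4] / [5];  Q = [1, 2] / [3] / [4]
  Insert 2 (step 5): P = [1, 2] / [4, 6] / [5];  Q = [1, 2] / [3, 5] / [4]
  Insert 3 (step 6): P = [1, 2, 3] / [4, 6] / [5];  Q = [1, 2, 6] / [3, 5] / [4]
  Insert 7 (step 7): P = [1, 2, 3, 7] / [4, 6] / [5];  Q = [1, 2, 6, 7] / [3, 5] / [4]
  Insert 8 (step 8): P = [1, 2, 3, 7, 8] / [4, 6] / [5];  Q = [1, 2, 6, 7, 8] / [3, 5] / [4]
Final shape: (5, 2, 1).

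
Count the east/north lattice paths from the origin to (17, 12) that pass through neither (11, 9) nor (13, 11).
Number of paths = 30345375

Inclusion–exclusion. Total paths: C(29, 17) = 51895935. Through P₁: C(20, 11)·C(9, 6) = 14108640. Through P₂: C(24, 13)·C(5, 4) = 12480720. Since P₁ is strictly southwest of P₂, a monotone path through both must visit P₁ then P₂; paths through both = C(20, 11)·C(4, 2)·C(5, 4) = 5038800. Avoid both = 51895935 − 14108640 − 12480720 + 5038800 = 30345375.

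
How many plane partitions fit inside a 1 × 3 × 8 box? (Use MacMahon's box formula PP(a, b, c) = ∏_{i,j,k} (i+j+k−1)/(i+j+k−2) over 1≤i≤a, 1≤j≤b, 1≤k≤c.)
PP(1, 3, 8) = 165

Evaluate the triple product over i = 1..1, j = 1..3, k = 1..8. The factors are (2/1) · (3/2) · (4/3) · (5/4) · (6/5) · (7/6) · (8/7) · (9/8) · … (24 factors total). The numerators and denominators telescope so the product is an integer; carrying out the multiplication exactly gives PP(1, 3, 8) = 165.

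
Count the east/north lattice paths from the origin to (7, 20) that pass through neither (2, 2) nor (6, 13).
Number of paths = 534600

Inclusion–exclusion. Total paths: C(27, 7) = 888030. Through P₁: C(4, 2)·C(23, 5) = 201894. Through P₂: C(19, 6)·C(8, 1) = 217056. Since P₁ is strictly southwest of P₂, a monotone path through both must visit P₁ then P₂; paths through both = C(4, 2)·C(15, 4)·C(8, 1) = 65520. Avoid both = 888030 − 201894 − 217056 + 65520 = 534600.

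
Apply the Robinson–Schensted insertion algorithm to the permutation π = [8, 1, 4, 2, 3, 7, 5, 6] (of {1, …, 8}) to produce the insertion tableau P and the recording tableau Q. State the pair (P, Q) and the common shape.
P = [1, 2, 3, 5, 6] / [4, 7] / [8];  Q = [1, 3, 5, 6, 8] / [2, 7] / [4];  common shape = (5, 2, 1)

Row-insert the values π_1, π_2, … into P one at a time, bumping the leftmost entry strictly greater than the inserted value down to the next row. The recording tableau Q records, in position (i, j), the step at which that cell was added to P.
  Insert 8 (step 1): P = [8];  Q = [1]
  Insert 1 (step 2): P = [1] / [8];  Q = [1] / [2]
  Insert 4 (step 3): P = [1, 4] / [8];  Q = [1, 3] / [2]
  Insert 2 (step 4): P = [1, 2] / [4] / [8];  Q = [1, 3] / [2] / [4]
  Insert 3 (step 5): P = [1, 2, 3] / [4] / [8];  Q = [1, 3, 5] / [2] / [4]
  Insert 7 (step 6): P = [1, 2, 3, 7] / [4] / [8];  Q = [1, 3, 5, 6] / [2] / [4]
  Insert 5 (step 7): P = [1, 2, 3, 5] / [4, 7] / [8];  Q = [1, 3, 5, 6] / [2, 7] / [4]
  Insert 6 (step 8): P = [1, 2, 3, 5, 6] / [4, 7] / [8];  Q = [1, 3, 5, 6, 8] / [2, 7] / [4]
Final shape: (5, 2, 1).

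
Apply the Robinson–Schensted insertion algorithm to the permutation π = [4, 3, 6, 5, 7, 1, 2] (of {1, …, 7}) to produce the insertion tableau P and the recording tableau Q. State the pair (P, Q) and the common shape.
P = [1, 2, 7] / [3, 5] / [4, 6];  Q = [1, 3, 5] / [2, 4] / [6, 7];  common shape = (3, 2, 2)

Row-insert the values π_1, π_2, … into P one at a time, bumping the leftmost entry strictly greater than the inserted value down to the next row. The recording tableau Q records, in position (i, j), the step at which that cell was added to P.
  Insert 4 (step 1): P = [4];  Q = [1]
  Insert 3 (step 2): P = [3] / [4];  Q = [1] / [2]
  Insert 6 (step 3): P = [3, 6] / [4];  Q = [1, 3] / [2]
  Insert 5 (step 4): P = [3, 5] / [4, 6];  Q = [1, 3] / [2, 4]
  Insert 7 (step 5): P = [3, 5, 7] / [4, 6];  Q = [1, 3, 5] / [2, 4]
  Insert 1 (step 6): P = [1, 5, 7] / [3, 6] / [4];  Q = [1, 3, 5] / [2, 4] / [6]
  Insert 2 (step 7): P = [1, 2, 7] / [3, 5] / [4, 6];  Q = [1, 3, 5] / [2, 4] / [6, 7]
Final shape: (3, 2, 2).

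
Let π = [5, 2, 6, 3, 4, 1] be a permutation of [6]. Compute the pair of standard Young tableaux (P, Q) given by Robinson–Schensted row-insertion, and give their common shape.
P = [1, 3, 4] / [2, 6] / [5];  Q = [1, 3, 5] / [2, 4] / [6];  common shape = (3, 2, 1)

Row-insert the values π_1, π_2, … into P one at a time, bumping the leftmost entry strictly greater than the inserted value down to the next row. The recording tableau Q records, in position (i, j), the step at which that cell was added to P.
  Insert 5 (step 1): P = [5];  Q = [1]
  Insert 2 (step 2): P = [2] / [5];  Q = [1] / [2]
  Insert 6 (step 3): P = [2, 6] / [5];  Q = [1, 3] / [2]
  Insert 3 (step 4): P = [2, 3] / [5, 6];  Q = [1, 3] / [2, 4]
  Insert 4 (step 5): P = [2, 3, 4] / [5, 6];  Q = [1, 3, 5] / [2, 4]
  Insert 1 (step 6): P = [1, 3, 4] / [2, 6] / [5];  Q = [1, 3, 5] / [2, 4] / [6]
Final shape: (3, 2, 1).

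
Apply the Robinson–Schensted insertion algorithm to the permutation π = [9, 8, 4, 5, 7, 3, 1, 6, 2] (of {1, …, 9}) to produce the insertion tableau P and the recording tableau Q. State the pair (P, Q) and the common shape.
P = [1, 2, 6] / [3, 5] / [4, 7] / [8] / [9];  Q = [1, 4, 5] / [2, 8] / [3, 9] / [6] / [7];  common shape = (3, 2, 2, 1, 1)

Row-insert the values π_1, π_2, … into P one at a time, bumping the leftmost entry strictly greater than the inserted value down to the next row. The recording tableau Q records, in position (i, j), the step at which that cell was added to P.
  Insert 9 (step 1): P = [9];  Q = [1]
  Insert 8 (step 2): P = [8] / [9];  Q = [1] / [2]
  Insert 4 (step 3): P = [4] / [8] / [9];  Q = [1] / [2] / [3]
  Insert 5 (step 4): P = [4, 5] / [8] / [9];  Q = [1, 4] / [2] / [3]
  Insert 7 (step 5): P = [4, 5, 7] / [8] / [9];  Q = [1, 4, 5] / [2] / [3]
  Insert 3 (step 6): P = [3, 5, 7] / [4] / [8] / [9];  Q = [1, 4, 5] / [2] / [3] / [6]
  Insert 1 (step 7): P = [1, 5, 7] / [3] / [4] / [8] / [9];  Q = [1, 4, 5] / [2] / [3] / [6] / [7]
  Insert 6 (step 8): P = [1, 5, 6] / [3, 7] / [4] / [8] / [9];  Q = [1, 4, 5] / [2, 8] / [3] / [6] / [7]
  Insert 2 (step 9): P = [1, 2, 6] / [3, 5] / [4, 7] / [8] / [9];  Q = [1, 4, 5] / [2, 8] / [3, 9] / [6] / [7]
Final shape: (3, 2, 2, 1, 1).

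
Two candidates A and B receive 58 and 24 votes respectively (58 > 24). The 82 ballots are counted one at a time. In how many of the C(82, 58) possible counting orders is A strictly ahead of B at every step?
Strict-lead orderings = 135149486797357273800

Total orderings of the 82 votes with 58 for A: C(82, 58) = 325948762275979307400. By the Bertrand ballot formula (Cycle Lemma / reflection principle), the number of orderings in which A is strictly ahead of B throughout is (p − q)/(p + q) · C(p + q, p) = (58 − 24)/(58 + 24) · 325948762275979307400 = 135149486797357273800.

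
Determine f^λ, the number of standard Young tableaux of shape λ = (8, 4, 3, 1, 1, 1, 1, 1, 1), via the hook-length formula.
# SYT of shape (8, 4, 3, 1, 1, 1, 1, 1, 1) = 180032125

Hook-length formula: f^λ = n! / Π hook(c), product over all cells c of the Young diagram. For λ = (8, 4, 3, 1, 1, 1, 1, 1, 1), n = 21 boxes. Hook lengths by row (left-to-right, top-to-bottom): [16, 9, 8, 6, 4, 3, 2, 1]; [11, 4, 3, 1]; [9, 2, 1]; [6]; [5]; [4]; [3]; [2]; [1]. Product of hooks = 283787919360. So f^λ = 21! / 283787919360 = 51090942171709440000 / 283787919360 = 180032125.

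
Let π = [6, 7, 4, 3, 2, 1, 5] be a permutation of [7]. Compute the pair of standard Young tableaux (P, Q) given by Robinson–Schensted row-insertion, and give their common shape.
P = [1, 5] / [2, 7] / [3] / [4] / [6];  Q = [1, 2] / [3, 7] / [4] / [5] / [6];  common shape = (2, 2, 1, 1, 1)

Row-insert the values π_1, π_2, … into P one at a time, bumping the leftmost entry strictly greater than the inserted value down to the next row. The recording tableau Q records, in position (i, j), the step at which that cell was added to P.
  Insert 6 (step 1): P = [6];  Q = [1]
  Insert 7 (step 2): P = [6, 7];  Q = [1, 2]
  Insert 4 (step 3): P = [4, 7] / [6];  Q = [1, 2] / [3]
  Insert 3 (step 4): P = [3, 7] / [4] / [6];  Q = [1, 2] / [3] / [4]
  Insert 2 (step 5): P = [2, 7] / [3] / [4] / [6];  Q = [1, 2] / [3] / [4] / [5]
  Insert 1 (step 6): P = [1, 7] / [2] / [3] / [4] / [6];  Q = [1, 2] / [3] / [4] / [5] / [6]
  Insert 5 (step 7): P = [1, 5] / [2, 7] / [3] / [4] / [6];  Q = [1, 2] / [3, 7] / [4] / [5] / [6]
Final shape: (2, 2, 1, 1, 1).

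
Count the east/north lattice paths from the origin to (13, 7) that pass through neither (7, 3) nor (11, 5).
Number of paths = 36912

Inclusion–exclusion. Total paths: C(20, 13) = 77520. Through P₁: C(10, 7)·C(10, 6) = 25200. Through P₂: C(16, 11)·C(4, 2) = 26208. Since P₁ is strictly southwest of P₂, a monotone path through both must visit P₁ then P₂; paths through both = C(10, 7)·C(6, 4)·C(4, 2) = 10800. Avoid both = 77520 − 25200 − 26208 + 10800 = 36912.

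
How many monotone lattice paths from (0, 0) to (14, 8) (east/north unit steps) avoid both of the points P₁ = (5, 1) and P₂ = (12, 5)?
Number of paths = 209050

Inclusion–exclusion. Total paths: C(22, 14) = 319770. Through P₁: C(6, 5)·C(16, 9) = 68640. Through P₂: C(17, 12)·C(5, 2) = 61880. Since P₁ is strictly southwest of P₂, a monotone path through both must visit P₁ then P₂; paths through both = C(6, 5)·C(11, 7)·C(5, 2) = 19800. Avoid both = 319770 − 68640 − 61880 + 19800 = 209050.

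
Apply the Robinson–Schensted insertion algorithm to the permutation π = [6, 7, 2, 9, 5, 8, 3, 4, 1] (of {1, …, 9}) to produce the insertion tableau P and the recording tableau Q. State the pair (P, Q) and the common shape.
P = [1, 3, 4] / [2, 7, 8] / [5, 9] / [6];  Q = [1, 2, 4] / [3, 5, 6] / [7, 8] / [9];  common shape = (3, 3, 2, 1)

Row-insert the values π_1, π_2, … into P one at a time, bumping the leftmost entry strictly greater than the inserted value down to the next row. The recording tableau Q records, in position (i, j), the step at which that cell was added to P.
  Insert 6 (step 1): P = [6];  Q = [1]
  Insert 7 (step 2): P = [6, 7];  Q = [1, 2]
  Insert 2 (step 3): P = [2, 7] / [6];  Q = [1, 2] / [3]
  Insert 9 (step 4): P = [2, 7, 9] / [6];  Q = [1, 2, 4] / [3]
  Insert 5 (step 5): P = [2, 5, 9] / [6, 7];  Q = [1, 2, 4] / [3, 5]
  Insert 8 (step 6): P = [2, 5, 8] / [6, 7, 9];  Q = [1, 2, 4] / [3, 5, 6]
  Insert 3 (step 7): P = [2, 3, 8] / [5, 7, 9] / [6];  Q = [1, 2, 4] / [3, 5, 6] / [7]
  Insert 4 (step 8): P = [2, 3, 4] / [5, 7, 8] / [6, 9];  Q = [1, 2, 4] / [3, 5, 6] / [7, 8]
  Insert 1 (step 9): P = [1, 3, 4] / [2, 7, 8] / [5, 9] / [6];  Q = [1, 2, 4] / [3, 5, 6] / [7, 8] / [9]
Final shape: (3, 3, 2, 1).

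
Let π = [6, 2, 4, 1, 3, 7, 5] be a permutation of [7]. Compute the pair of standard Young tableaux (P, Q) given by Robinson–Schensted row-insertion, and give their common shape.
P = [1, 3, 5] / [2, 4, 7] / [6];  Q = [1, 3, 6] / [2, 5, 7] / [4];  common shape = (3, 3, 1)

Row-insert the values π_1, π_2, … into P one at a time, bumping the leftmost entry strictly greater than the inserted value down to the next row. The recording tableau Q records, in position (i, j), the step at which that cell was added to P.
  Insert 6 (step 1): P = [6];  Q = [1]
  Insert 2 (step 2): P = [2] / [6];  Q = [1] / [2]
  Insert 4 (step 3): P = [2, 4] / [6];  Q = [1, 3] / [2]
  Insert 1 (step 4): P = [1, 4] / [2] / [6];  Q = [1, 3] / [2] / [4]
  Insert 3 (step 5): P = [1, 3] / [2, 4] / [6];  Q = [1, 3] / [2, 5] / [4]
  Insert 7 (step 6): P = [1, 3, 7] / [2, 4] / [6];  Q = [1, 3, 6] / [2, 5] / [4]
  Insert 5 (step 7): P = [1, 3, 5] / [2, 4, 7] / [6];  Q = [1, 3, 6] / [2, 5, 7] / [4]
Final shape: (3, 3, 1).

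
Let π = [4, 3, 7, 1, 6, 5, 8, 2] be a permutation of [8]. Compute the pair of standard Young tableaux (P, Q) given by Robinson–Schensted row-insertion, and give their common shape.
P = [1, 2, 8] / [3, 5] / [4, 6] / [7];  Q = [1, 3, 7] / [2, 5] / [4, 6] / [8];  common shape = (3, 2, 2, 1)

Row-insert the values π_1, π_2, … into P one at a time, bumping the leftmost entry strictly greater than the inserted value down to the next row. The recording tableau Q records, in position (i, j), the step at which that cell was added to P.
  Insert 4 (step 1): P = [4];  Q = [1]
  Insert 3 (step 2): P = [3] / [4];  Q = [1] / [2]
  Insert 7 (step 3): P = [3, 7] / [4];  Q = [1, 3] / [2]
  Insert 1 (step 4): P = [1, 7] / [3] / [4];  Q = [1, 3] / [2] / [4]
  Insert 6 (step 5): P = [1, 6] / [3, 7] / [4];  Q = [1, 3] / [2, 5] / [4]
  Insert 5 (step 6): P = [1, 5] / [3, 6] / [4, 7];  Q = [1, 3] / [2, 5] / [4, 6]
  Insert 8 (step 7): P = [1, 5, 8] / [3, 6] / [4, 7];  Q = [1, 3, 7] / [2, 5] / [4, 6]
  Insert 2 (step 8): P = [1, 2, 8] / [3, 5] / [4, 6] / [7];  Q = [1, 3, 7] / [2, 5] / [4, 6] / [8]
Final shape: (3, 2, 2, 1).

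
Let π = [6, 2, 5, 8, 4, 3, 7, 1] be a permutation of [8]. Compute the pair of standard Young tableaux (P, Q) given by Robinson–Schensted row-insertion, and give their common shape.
P = [1, 3, 7] / [2, 8] / [4] / [5] / [6];  Q = [1, 3, 4] / [2, 7] / [5] / [6] / [8];  common shape = (3, 2, 1, 1, 1)

Row-insert the values π_1, π_2, … into P one at a time, bumping the leftmost entry strictly greater than the inserted value down to the next row. The recording tableau Q records, in position (i, j), the step at which that cell was added to P.
  Insert 6 (step 1): P = [6];  Q = [1]
  Insert 2 (step 2): P = [2] / [6];  Q = [1] / [2]
  Insert 5 (step 3): P = [2, 5] / [6];  Q = [1, 3] / [2]
  Insert 8 (step 4): P = [2, 5, 8] / [6];  Q = [1, 3, 4] / [2]
  Insert 4 (step 5): P = [2, 4, 8] / [5] / [6];  Q = [1, 3, 4] / [2] / [5]
  Insert 3 (step 6): P = [2, 3, 8] / [4] / [5] / [6];  Q = [1, 3, 4] / [2] / [5] / [6]
  Insert 7 (step 7): P = [2, 3, 7] / [4, 8] / [5] / [6];  Q = [1, 3, 4] / [2, 7] / [5] / [6]
  Insert 1 (step 8): P = [1, 3, 7] / [2, 8] / [4] / [5] / [6];  Q = [1, 3, 4] / [2, 7] / [5] / [6] / [8]
Final shape: (3, 2, 1, 1, 1).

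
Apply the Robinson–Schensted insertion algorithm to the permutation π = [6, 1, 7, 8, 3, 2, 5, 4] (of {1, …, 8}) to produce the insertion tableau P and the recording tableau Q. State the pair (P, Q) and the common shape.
P = [1, 2, 4] / [3, 5, 8] / [6, 7];  Q = [1, 3, 4] / [2, 5, 7] / [6, 8];  common shape = (3, 3, 2)

Row-insert the values π_1, π_2, … into P one at a time, bumping the leftmost entry strictly greater than the inserted value down to the next row. The recording tableau Q records, in position (i, j), the step at which that cell was added to P.
  Insert 6 (step 1): P = [6];  Q = [1]
  Insert 1 (step 2): P = [1] / [6];  Q = [1] / [2]
  Insert 7 (step 3): P = [1, 7] / [6];  Q = [1, 3] / [2]
  Insert 8 (step 4): P = [1, 7, 8] / [6];  Q = [1, 3, 4] / [2]
  Insert 3 (step 5): P = [1, 3, 8] / [6, 7];  Q = [1, 3, 4] / [2, 5]
  Insert 2 (step 6): P = [1, 2, 8] / [3, 7] / [6];  Q = [1, 3, 4] / [2, 5] / [6]
  Insert 5 (step 7): P = [1, 2, 5] / [3, 7, 8] / [6];  Q = [1, 3, 4] / [2, 5, 7] / [6]
  Insert 4 (step 8): P = [1, 2, 4] / [3, 5, 8] / [6, 7];  Q = [1, 3, 4] / [2, 5, 7] / [6, 8]
Final shape: (3, 3, 2).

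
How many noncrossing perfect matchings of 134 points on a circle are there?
C_67 = 22033725021956517463358552614056949950

These noncrossing handshakes are counted by the Catalan number C_n = (1/(n + 1)) · C(2n, n). For n = 67: C_67 = (1/68) · C(134, 67) = 1498293301493043187508381577755872596600/68 = 22033725021956517463358552614056949950.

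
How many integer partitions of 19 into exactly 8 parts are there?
p(19, 8 parts) = 52

Partitions of n into exactly k parts are in bijection with partitions of n − k into at most k parts (subtract 1 from each part). So p(19, exactly 8) = p(11, parts ≤ 8). Computing via the recurrence p(m, j) = p(m, j−1) + p(m−j, j) gives 52.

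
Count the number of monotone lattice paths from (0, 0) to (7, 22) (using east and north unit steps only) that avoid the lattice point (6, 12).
Number of paths = 1356576

Total paths from (0, 0) to (7, 22): C(29, 7) = 1560780. Paths through (6, 12): (paths (0, 0) → (6, 12)) × (paths (6, 12) → (7, 22)) = C(18, 6) · C(11, 1) = 18564 · 11 = 204204. Avoidance count = 1560780 − 204204 = 1356576.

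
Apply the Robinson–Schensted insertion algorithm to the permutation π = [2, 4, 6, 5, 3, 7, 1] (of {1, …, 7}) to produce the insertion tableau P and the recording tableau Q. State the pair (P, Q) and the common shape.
P = [1, 3, 5, 7] / [2] / [4] / [6];  Q = [1, 2, 3, 6] / [4] / [5] / [7];  common shape = (4, 1, 1, 1)

Row-insert the values π_1, π_2, … into P one at a time, bumping the leftmost entry strictly greater than the inserted value down to the next row. The recording tableau Q records, in position (i, j), the step at which that cell was added to P.
  Insert 2 (step 1): P = [2];  Q = [1]
  Insert 4 (step 2): P = [2, 4];  Q = [1, 2]
  Insert 6 (step 3): P = [2, 4, 6];  Q = [1, 2, 3]
  Insert 5 (step 4): P = [2, 4, 5] / [6];  Q = [1, 2, 3] / [4]
  Insert 3 (step 5): P = [2, 3, 5] / [4] / [6];  Q = [1, 2, 3] / [4] / [5]
  Insert 7 (step 6): P = [2, 3, 5, 7] / [4] / [6];  Q = [1, 2, 3, 6] / [4] / [5]
  Insert 1 (step 7): P = [1, 3, 5, 7] / [2] / [4] / [6];  Q = [1, 2, 3, 6] / [4] / [5] / [7]
Final shape: (4, 1, 1, 1).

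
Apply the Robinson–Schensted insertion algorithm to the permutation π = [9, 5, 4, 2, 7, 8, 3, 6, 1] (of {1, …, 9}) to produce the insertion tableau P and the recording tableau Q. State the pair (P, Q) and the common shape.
P = [1, 3, 6] / [2, 7, 8] / [4] / [5] / [9];  Q = [1, 5, 6] / [2, 7, 8] / [3] / [4] / [9];  common shape = (3, 3, 1, 1, 1)

Row-insert the values π_1, π_2, … into P one at a time, bumping the leftmost entry strictly greater than the inserted value down to the next row. The recording tableau Q records, in position (i, j), the step at which that cell was added to P.
  Insert 9 (step 1): P = [9];  Q = [1]
  Insert 5 (step 2): P = [5] / [9];  Q = [1] / [2]
  Insert 4 (step 3): P = [4] / [5] / [9];  Q = [1] / [2] / [3]
  Insert 2 (step 4): P = [2] / [4] / [5] / [9];  Q = [1] / [2] / [3] / [4]
  Insert 7 (step 5): P = [2, 7] / [4] / [5] / [9];  Q = [1, 5] / [2] / [3] / [4]
  Insert 8 (step 6): P = [2, 7, 8] / [4] / [5] / [9];  Q = [1, 5, 6] / [2] / [3] / [4]
  Insert 3 (step 7): P = [2, 3, 8] / [4, 7] / [5] / [9];  Q = [1, 5, 6] / [2, 7] / [3] / [4]
  Insert 6 (step 8): P = [2, 3, 6] / [4, 7, 8] / [5] / [9];  Q = [1, 5, 6] / [2, 7, 8] / [3] / [4]
  Insert 1 (step 9): P = [1, 3, 6] / [2, 7, 8] / [4] / [5] / [9];  Q = [1, 5, 6] / [2, 7, 8] / [3] / [4] / [9]
Final shape: (3, 3, 1, 1, 1).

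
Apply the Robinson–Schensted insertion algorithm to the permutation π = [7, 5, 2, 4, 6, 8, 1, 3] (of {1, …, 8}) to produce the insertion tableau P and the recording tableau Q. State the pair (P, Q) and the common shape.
P = [1, 3, 6, 8] / [2, 4] / [5] / [7];  Q = [1, 4, 5, 6] / [2, 8] / [3] / [7];  common shape = (4, 2, 1, 1)

Row-insert the values π_1, π_2, … into P one at a time, bumping the leftmost entry strictly greater than the inserted value down to the next row. The recording tableau Q records, in position (i, j), the step at which that cell was added to P.
  Insert 7 (step 1): P = [7];  Q = [1]
  Insert 5 (step 2): P = [5] / [7];  Q = [1] / [2]
  Insert 2 (step 3): P = [2] / [5] / [7];  Q = [1] / [2] / [3]
  Insert 4 (step 4): P = [2, 4] / [5] / [7];  Q = [1, 4] / [2] / [3]
  Insert 6 (step 5): P = [2, 4, 6] / [5] / [7];  Q = [1, 4, 5] / [2] / [3]
  Insert 8 (step 6): P = [2, 4, 6, 8] / [5] / [7];  Q = [1, 4, 5, 6] / [2] / [3]
  Insert 1 (step 7): P = [1, 4, 6, 8] / [2] / [5] / [7];  Q = [1, 4, 5, 6] / [2] / [3] / [7]
  Insert 3 (step 8): P = [1, 3, 6, 8] / [2, 4] / [5] / [7];  Q = [1, 4, 5, 6] / [2, 8] / [3] / [7]
Final shape: (4, 2, 1, 1).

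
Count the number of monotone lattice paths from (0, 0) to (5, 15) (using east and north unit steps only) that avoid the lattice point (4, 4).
Number of paths = 14664

Total paths from (0, 0) to (5, 15): C(20, 5) = 15504. Paths through (4, 4): (paths (0, 0) → (4, 4)) × (paths (4, 4) → (5, 15)) = C(8, 4) · C(12, 1) = 70 · 12 = 840. Avoidance count = 15504 − 840 = 14664.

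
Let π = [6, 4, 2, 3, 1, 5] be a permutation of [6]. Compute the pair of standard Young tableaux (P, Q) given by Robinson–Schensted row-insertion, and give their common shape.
P = [1, 3, 5] / [2] / [4] / [6];  Q = [1, 4, 6] / [2] / [3] / [5];  common shape = (3, 1, 1, 1)

Row-insert the values π_1, π_2, … into P one at a time, bumping the leftmost entry strictly greater than the inserted value down to the next row. The recording tableau Q records, in position (i, j), the step at which that cell was added to P.
  Insert 6 (step 1): P = [6];  Q = [1]
  Insert 4 (step 2): P = [4] / [6];  Q = [1] / [2]
  Insert 2 (step 3): P = [2] / [4] / [6];  Q = [1] / [2] / [3]
  Insert 3 (step 4): P = [2, 3] / [4] / [6];  Q = [1, 4] / [2] / [3]
  Insert 1 (step 5): P = [1, 3] / [2] / [4] / [6];  Q = [1, 4] / [2] / [3] / [5]
  Insert 5 (step 6): P = [1, 3, 5] / [2] / [4] / [6];  Q = [1, 4, 6] / [2] / [3] / [5]
Final shape: (3, 1, 1, 1).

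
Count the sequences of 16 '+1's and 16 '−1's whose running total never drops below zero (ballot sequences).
C_16 = 35357670

These ballot sequences are counted by the Catalan number C_n = (1/(n + 1)) · C(2n, n). For n = 16: C_16 = (1/17) · C(32, 16) = 601080390/17 = 35357670.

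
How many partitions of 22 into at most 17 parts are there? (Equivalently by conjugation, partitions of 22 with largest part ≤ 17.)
p(22, parts ≤ 17) = 990

Use the recurrence p(n, m) = p(n, m−1) + p(n−m, m): either the largest part is < m (count p(n, m−1)) or the largest part is exactly m (remove one copy of m, count p(n−m, m)). With p(0, ·) = 1 this gives p(22, parts ≤ 17) = 990. (By conjugating Young diagrams, this also counts partitions of 22 into at most 17 parts.)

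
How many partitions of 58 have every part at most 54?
p(58, parts ≤ 54) = 715213

Use the recurrence p(n, m) = p(n, m−1) + p(n−m, m): either the largest part is < m (count p(n, m−1)) or the largest part is exactly m (remove one copy of m, count p(n−m, m)). With p(0, ·) = 1 this gives p(58, parts ≤ 54) = 715213. (By conjugating Young diagrams, this also counts partitions of 58 into at most 54 parts.)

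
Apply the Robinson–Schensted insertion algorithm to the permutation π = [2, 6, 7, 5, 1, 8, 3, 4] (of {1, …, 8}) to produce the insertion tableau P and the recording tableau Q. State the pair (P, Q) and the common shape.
P = [1, 3, 4, 8] / [2, 5, 7] / [6];  Q = [1, 2, 3, 6] / [4, 7, 8] / [5];  common shape = (4, 3, 1)

Row-insert the values π_1, π_2, … into P one at a time, bumping the leftmost entry strictly greater than the inserted value down to the next row. The recording tableau Q records, in position (i, j), the step at which that cell was added to P.
  Insert 2 (step 1): P = [2];  Q = [1]
  Insert 6 (step 2): P = [2, 6];  Q = [1, 2]
  Insert 7 (step 3): P = [2, 6, 7];  Q = [1, 2, 3]
  Insert 5 (step 4): P = [2, 5, 7] / [6];  Q = [1, 2, 3] / [4]
  Insert 1 (step 5): P = [1, 5, 7] / [2] / [6];  Q = [1, 2, 3] / [4] / [5]
  Insert 8 (step 6): P = [1, 5, 7, 8] / [2] / [6];  Q = [1, 2, 3, 6] / [4] / [5]
  Insert 3 (step 7): P = [1, 3, 7, 8] / [2, 5] / [6];  Q = [1, 2, 3, 6] / [4, 7] / [5]
  Insert 4 (step 8): P = [1, 3, 4, 8] / [2, 5, 7] / [6];  Q = [1, 2, 3, 6] / [4, 7, 8] / [5]
Final shape: (4, 3, 1).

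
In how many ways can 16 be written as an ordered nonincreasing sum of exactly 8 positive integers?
p(16, 8 parts) = 22

Partitions of n into exactly k parts ↔ partitions of n − k into at most k parts (subtract 1 from each part). For n = 16, k = 8, the partitions are: 9+1+1+1+1+1+1+1, 8+2+1+1+1+1+1+1, 7+3+1+1+1+1+1+1, 7+2+2+1+1+1+1+1, 6+4+1+1+1+1+1+1, 6+3+2+1+1+1+1+1, 6+2+2+2+1+1+1+1, 5+5+1+1+1+1+1+1, 5+4+2+1+1+1+1+1, 5+3+3+1+1+1+1+1, 5+3+2+2+1+1+1+1, 5+2+2+2+2+1+1+1, 4+4+3+1+1+1+1+1, 4+4+2+2+1+1+1+1, 4+3+3+2+1+1+1+1, 4+3+2+2+2+1+1+1, 4+2+2+2+2+2+1+1, 3+3+3+3+1+1+1+1, 3+3+3+2+2+1+1+1, 3+3+2+2+2+2+1+1, 3+2+2+2+2+2+2+1, 2+2+2+2+2+2+2+2. Count = 22.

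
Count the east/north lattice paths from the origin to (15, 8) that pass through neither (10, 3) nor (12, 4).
Number of paths = 384572

Inclusion–exclusion. Total paths: C(23, 15) = 490314. Through P₁: C(13, 10)·C(10, 5) = 72072. Through P₂: C(16, 12)·C(7, 3) = 63700. Since P₁ is strictly southwest of P₂, a monotone path through both must visit P₁ then P₂; paths through both = C(13, 10)·C(3, 2)·C(7, 3) = 30030. Avoid both = 490314 − 72072 − 63700 + 30030 = 384572.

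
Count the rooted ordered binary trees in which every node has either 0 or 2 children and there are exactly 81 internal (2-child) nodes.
C_81 = 4462290049988320482463241297506133183499654740

These full binary trees are counted by the Catalan number C_n = (1/(n + 1)) · C(2n, n). For n = 81: C_81 = (1/82) · C(162, 81) = 365907784099042279561985786395502921046971688680/82 = 4462290049988320482463241297506133183499654740.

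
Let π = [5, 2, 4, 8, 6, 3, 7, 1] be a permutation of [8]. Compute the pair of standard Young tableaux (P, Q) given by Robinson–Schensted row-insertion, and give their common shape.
P = [1, 3, 6, 7] / [2, 8] / [4] / [5];  Q = [1, 3, 4, 7] / [2, 5] / [6] / [8];  common shape = (4, 2, 1, 1)

Row-insert the values π_1, π_2, … into P one at a time, bumping the leftmost entry strictly greater than the inserted value down to the next row. The recording tableau Q records, in position (i, j), the step at which that cell was added to P.
  Insert 5 (step 1): P = [5];  Q = [1]
  Insert 2 (step 2): P = [2] / [5];  Q = [1] / [2]
  Insert 4 (step 3): P = [2, 4] / [5];  Q = [1, 3] / [2]
  Insert 8 (step 4): P = [2, 4, 8] / [5];  Q = [1, 3, 4] / [2]
  Insert 6 (step 5): P = [2, 4, 6] / [5, 8];  Q = [1, 3, 4] / [2, 5]
  Insert 3 (step 6): P = [2, 3, 6] / [4, 8] / [5];  Q = [1, 3, 4] / [2, 5] / [6]
  Insert 7 (step 7): P = [2, 3, 6, 7] / [4, 8] / [5];  Q = [1, 3, 4, 7] / [2, 5] / [6]
  Insert 1 (step 8): P = [1, 3, 6, 7] / [2, 8] / [4] / [5];  Q = [1, 3, 4, 7] / [2, 5] / [6] / [8]
Final shape: (4, 2, 1, 1).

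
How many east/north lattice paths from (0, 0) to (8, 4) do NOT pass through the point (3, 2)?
Number of paths = 285

Total paths from (0, 0) to (8, 4): C(12, 8) = 495. Paths through (3, 2): (paths (0, 0) → (3, 2)) × (paths (3, 2) → (8, 4)) = C(5, 3) · C(7, 5) = 10 · 21 = 210. Avoidance count = 495 − 210 = 285.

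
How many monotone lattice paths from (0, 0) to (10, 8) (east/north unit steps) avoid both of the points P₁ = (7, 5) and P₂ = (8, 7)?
Number of paths = 15741

Inclusion–exclusion. Total paths: C(18, 10) = 43758. Through P₁: C(12, 7)·C(6, 3) = 15840. Through P₂: C(15, 8)·C(3, 2) = 19305. Since P₁ is strictly southwest of P₂, a monotone path through both must visit P₁ then P₂; paths through both = C(12, 7)·C(3, 1)·C(3, 2) = 7128. Avoid both = 43758 − 15840 − 19305 + 7128 = 15741.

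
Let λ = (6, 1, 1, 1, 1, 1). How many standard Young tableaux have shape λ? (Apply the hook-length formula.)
# SYT of shape (6, 1, 1, 1, 1, 1) = 252

Hook-length formula: f^λ = n! / Π hook(c), product over all cells c of the Young diagram. For λ = (6, 1, 1, 1, 1, 1), n = 11 boxes. Hook lengths by row (left-to-right, top-to-bottom): [11, 5, 4, 3, 2, 1]; [5]; [4]; [3]; [2]; [1]. Product of hooks = 158400. So f^λ = 11! / 158400 = 39916800 / 158400 = 252.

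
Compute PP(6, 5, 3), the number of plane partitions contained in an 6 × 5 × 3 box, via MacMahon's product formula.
PP(6, 5, 3) = 3737448

Evaluate the triple product over i = 1..6, j = 1..5, k = 1..3. The factors are (2/1) · (3/2) · (4/3) · (3/2) · (4/3) · (5/4) · (4/3) · (5/4) · … (90 factors total). The numerators and denominators telescope so the product is an integer; carrying out the multiplication exactly gives PP(6, 5, 3) = 3737448.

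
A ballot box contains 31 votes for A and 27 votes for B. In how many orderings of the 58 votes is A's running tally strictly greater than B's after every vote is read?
Strict-lead orderings = 1810502068789568

Total orderings of the 58 votes with 31 for A: C(58, 31) = 26252279997448736. By the Bertrand ballot formula (Cycle Lemma / reflection principle), the number of orderings in which A is strictly ahead of B throughout is (p − q)/(p + q) · C(p + q, p) = (31 − 27)/(31 + 27) · 26252279997448736 = 1810502068789568.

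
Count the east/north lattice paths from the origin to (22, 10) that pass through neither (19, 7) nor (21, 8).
Number of paths = 44400005

Inclusion–exclusion. Total paths: C(32, 22) = 64512240. Through P₁: C(26, 19)·C(6, 3) = 13156000. Through P₂: C(29, 21)·C(3, 1) = 12876435. Since P₁ is strictly southwest of P₂, a monotone path through both must visit P₁ then P₂; paths through both = C(26, 19)·C(3, 2)·C(3, 1) = 5920200. Avoid both = 64512240 − 13156000 − 12876435 + 5920200 = 44400005.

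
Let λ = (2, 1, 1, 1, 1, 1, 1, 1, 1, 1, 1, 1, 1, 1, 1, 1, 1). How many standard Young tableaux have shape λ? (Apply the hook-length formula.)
# SYT of shape (2, 1, 1, 1, 1, 1, 1, 1, 1, 1, 1, 1, 1, 1, 1, 1, 1) = 17

Hook-length formula: f^λ = n! / Π hook(c), product over all cells c of the Young diagram. For λ = (2, 1, 1, 1, 1, 1, 1, 1, 1, 1, 1, 1, 1, 1, 1, 1, 1), n = 18 boxes. Hook lengths by row (left-to-right, top-to-bottom): [18, 1]; [16]; [15]; [14]; [13]; [12]; [11]; [10]; [9]; [8]; [7]; [6]; [5]; [4]; [3]; [2]; [1]. Product of hooks = 376610217984000. So f^λ = 18! / 376610217984000 = 6402373705728000 / 376610217984000 = 17.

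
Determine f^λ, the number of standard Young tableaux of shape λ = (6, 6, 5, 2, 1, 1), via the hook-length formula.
# SYT of shape (6, 6, 5, 2, 1, 1) = 299984958

Hook-length formula: f^λ = n! / Π hook(c), product over all cells c of the Young diagram. For λ = (6, 6, 5, 2, 1, 1), n = 21 boxes. Hook lengths by row (left-to-right, top-to-bottom): [11, 8, 6, 5, 4, 2]; [10, 7, 5, 4, 3, 1]; [8, 5, 3, 2, 1]; [4, 1]; [2]; [1]. Product of hooks = 170311680000. So f^λ = 21! / 170311680000 = 51090942171709440000 / 170311680000 = 299984958.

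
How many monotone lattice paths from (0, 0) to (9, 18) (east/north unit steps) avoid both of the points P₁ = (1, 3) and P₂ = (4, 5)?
Number of paths = 1988721

Inclusion–exclusion. Total paths: C(27, 9) = 4686825. Through P₁: C(4, 1)·C(23, 8) = 1961256. Through P₂: C(9, 4)·C(18, 5) = 1079568. Since P₁ is strictly southwest of P₂, a monotone path through both must visit P₁ then P₂; paths through both = C(4, 1)·C(5, 3)·C(18, 5) = 342720. Avoid both = 4686825 − 1961256 − 1079568 + 342720 = 1988721.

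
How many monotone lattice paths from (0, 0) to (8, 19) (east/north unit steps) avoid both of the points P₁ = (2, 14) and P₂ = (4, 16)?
Number of paths = 2020260

Inclusion–exclusion. Total paths: C(27, 8) = 2220075. Through P₁: C(16, 2)·C(11, 6) = 55440. Through P₂: C(20, 4)·C(7, 4) = 169575. Since P₁ is strictly southwest of P₂, a monotone path through both must visit P₁ then P₂; paths through both = C(16, 2)·C(4, 2)·C(7, 4) = 25200. Avoid both = 2220075 − 55440 − 169575 + 25200 = 2020260.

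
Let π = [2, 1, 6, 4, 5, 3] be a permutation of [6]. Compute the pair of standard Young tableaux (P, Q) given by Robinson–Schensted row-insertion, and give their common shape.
P = [1, 3, 5] / [2, 4] / [6];  Q = [1, 3, 5] / [2, 4] / [6];  common shape = (3, 2, 1)

Row-insert the values π_1, π_2, … into P one at a time, bumping the leftmost entry strictly greater than the inserted value down to the next row. The recording tableau Q records, in position (i, j), the step at which that cell was added to P.
  Insert 2 (step 1): P = [2];  Q = [1]
  Insert 1 (step 2): P = [1] / [2];  Q = [1] / [2]
  Insert 6 (step 3): P = [1, 6] / [2];  Q = [1, 3] / [2]
  Insert 4 (step 4): P = [1, 4] / [2, 6];  Q = [1, 3] / [2, 4]
  Insert 5 (step 5): P = [1, 4, 5] / [2, 6];  Q = [1, 3, 5] / [2, 4]
  Insert 3 (step 6): P = [1, 3, 5] / [2, 4] / [6];  Q = [1, 3, 5] / [2, 4] / [6]
Final shape: (3, 2, 1).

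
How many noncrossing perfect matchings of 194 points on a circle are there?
C_97 = 14657929356129575437016877846657032761712954950899755100

These noncrossing handshakes are counted by the Catalan number C_n = (1/(n + 1)) · C(2n, n). For n = 97: C_97 = (1/98) · C(194, 97) = 1436477076900698392827654028972389210647869585188175999800/98 = 14657929356129575437016877846657032761712954950899755100.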